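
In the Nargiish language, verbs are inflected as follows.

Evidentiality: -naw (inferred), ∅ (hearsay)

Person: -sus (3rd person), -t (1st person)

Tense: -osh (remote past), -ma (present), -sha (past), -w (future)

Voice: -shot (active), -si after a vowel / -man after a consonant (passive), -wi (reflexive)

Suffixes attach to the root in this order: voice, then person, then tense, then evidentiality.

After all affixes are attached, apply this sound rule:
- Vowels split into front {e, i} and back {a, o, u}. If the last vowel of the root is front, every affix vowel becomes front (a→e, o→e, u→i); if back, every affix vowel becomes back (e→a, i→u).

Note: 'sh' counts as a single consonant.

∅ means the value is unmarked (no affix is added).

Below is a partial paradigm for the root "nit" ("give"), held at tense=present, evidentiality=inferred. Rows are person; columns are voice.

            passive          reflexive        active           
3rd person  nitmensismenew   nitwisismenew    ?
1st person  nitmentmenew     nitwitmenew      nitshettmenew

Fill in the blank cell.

nitshetsismenew

Attach voice active -shot → nitshot.
Attach person 3rd person -sus → nitshotsus.
Attach tense present -ma → nitshotsusma.
Attach evidentiality inferred -naw → nitshotsusmanaw.
Apply vowel harmony: nitshotsusmanaw → nitshetsismenew.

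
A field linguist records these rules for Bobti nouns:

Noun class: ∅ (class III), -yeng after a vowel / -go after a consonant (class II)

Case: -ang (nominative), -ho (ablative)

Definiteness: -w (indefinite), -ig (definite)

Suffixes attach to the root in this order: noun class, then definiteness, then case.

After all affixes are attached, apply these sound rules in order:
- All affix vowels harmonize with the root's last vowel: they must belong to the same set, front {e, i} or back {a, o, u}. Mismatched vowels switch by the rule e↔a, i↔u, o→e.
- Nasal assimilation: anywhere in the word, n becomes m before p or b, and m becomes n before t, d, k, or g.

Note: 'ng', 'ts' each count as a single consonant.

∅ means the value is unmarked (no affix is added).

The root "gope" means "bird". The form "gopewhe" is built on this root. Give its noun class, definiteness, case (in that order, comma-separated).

class III, indefinite, ablative

Segment: gope-w-ho.
noun class: ∅ → class III.
definiteness: -w → indefinite.
case: -ho → ablative.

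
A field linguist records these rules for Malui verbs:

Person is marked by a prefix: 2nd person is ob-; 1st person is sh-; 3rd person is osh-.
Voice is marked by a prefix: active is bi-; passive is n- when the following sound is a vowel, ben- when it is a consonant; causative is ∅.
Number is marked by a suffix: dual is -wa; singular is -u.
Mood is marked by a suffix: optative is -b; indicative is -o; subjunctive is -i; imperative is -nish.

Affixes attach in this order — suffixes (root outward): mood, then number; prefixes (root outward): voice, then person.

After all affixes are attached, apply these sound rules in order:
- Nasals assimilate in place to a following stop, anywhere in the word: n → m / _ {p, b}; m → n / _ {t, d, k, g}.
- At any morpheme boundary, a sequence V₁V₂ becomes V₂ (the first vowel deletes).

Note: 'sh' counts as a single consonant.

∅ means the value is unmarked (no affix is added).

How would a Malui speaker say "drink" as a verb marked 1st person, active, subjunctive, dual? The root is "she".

Attach mood subjunctive -i → shei.
Attach number dual -wa → sheiwa.
Attach voice active bi- → bisheiwa.
Attach person 1st person sh- → shbisheiwa.
Nasal assimilation: no change.
Apply vowel deletion: shbisheiwa → shbishiwa.

shbishiwa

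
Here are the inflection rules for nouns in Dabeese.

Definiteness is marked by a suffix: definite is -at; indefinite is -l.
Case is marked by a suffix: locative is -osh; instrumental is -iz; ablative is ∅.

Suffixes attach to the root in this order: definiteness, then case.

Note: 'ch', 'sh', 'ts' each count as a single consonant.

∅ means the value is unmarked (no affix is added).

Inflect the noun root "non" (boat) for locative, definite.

nonatosh

Attach definiteness definite -at → nonat.
Attach case locative -osh → nonatosh.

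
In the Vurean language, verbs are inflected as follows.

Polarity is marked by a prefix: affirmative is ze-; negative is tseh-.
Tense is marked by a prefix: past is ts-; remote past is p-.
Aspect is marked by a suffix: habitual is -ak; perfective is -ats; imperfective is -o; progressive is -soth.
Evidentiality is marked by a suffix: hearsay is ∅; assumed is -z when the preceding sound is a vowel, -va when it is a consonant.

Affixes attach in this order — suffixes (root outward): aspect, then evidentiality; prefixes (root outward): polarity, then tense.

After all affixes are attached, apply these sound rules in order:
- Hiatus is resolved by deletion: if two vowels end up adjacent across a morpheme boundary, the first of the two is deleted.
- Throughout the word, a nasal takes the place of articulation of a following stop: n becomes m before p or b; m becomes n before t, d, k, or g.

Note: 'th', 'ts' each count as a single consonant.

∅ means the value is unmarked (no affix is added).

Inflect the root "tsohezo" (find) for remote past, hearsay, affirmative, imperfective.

Attach aspect imperfective -o → tsohezoo.
Attach polarity affirmative ze- → zetsohezoo.
Attach tense remote past p- → pzetsohezoo.
evidentiality = hearsay: zero marking, form stays pzetsohezoo.
Apply vowel deletion: pzetsohezoo → pzetsohezo.
Nasal assimilation: no change.

pzetsohezo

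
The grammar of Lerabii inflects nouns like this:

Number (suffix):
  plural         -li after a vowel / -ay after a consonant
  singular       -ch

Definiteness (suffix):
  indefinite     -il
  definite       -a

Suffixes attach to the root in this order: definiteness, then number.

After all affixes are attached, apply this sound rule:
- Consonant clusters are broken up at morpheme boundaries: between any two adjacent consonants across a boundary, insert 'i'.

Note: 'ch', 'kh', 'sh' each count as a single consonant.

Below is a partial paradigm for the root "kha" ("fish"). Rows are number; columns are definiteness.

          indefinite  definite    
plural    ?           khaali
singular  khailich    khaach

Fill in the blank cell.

Attach definiteness indefinite -il → khail.
Attach number plural -ay (after consonant 'l') → khailay.
Epenthesis: no change.

khailay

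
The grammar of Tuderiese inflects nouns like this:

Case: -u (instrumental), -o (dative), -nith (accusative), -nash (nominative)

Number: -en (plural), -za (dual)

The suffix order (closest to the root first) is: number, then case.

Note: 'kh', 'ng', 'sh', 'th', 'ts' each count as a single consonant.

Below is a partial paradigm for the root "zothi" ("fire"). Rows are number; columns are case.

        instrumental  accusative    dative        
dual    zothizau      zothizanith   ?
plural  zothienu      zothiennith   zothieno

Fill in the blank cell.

zothizao

Attach number dual -za → zothiza.
Attach case dative -o → zothizao.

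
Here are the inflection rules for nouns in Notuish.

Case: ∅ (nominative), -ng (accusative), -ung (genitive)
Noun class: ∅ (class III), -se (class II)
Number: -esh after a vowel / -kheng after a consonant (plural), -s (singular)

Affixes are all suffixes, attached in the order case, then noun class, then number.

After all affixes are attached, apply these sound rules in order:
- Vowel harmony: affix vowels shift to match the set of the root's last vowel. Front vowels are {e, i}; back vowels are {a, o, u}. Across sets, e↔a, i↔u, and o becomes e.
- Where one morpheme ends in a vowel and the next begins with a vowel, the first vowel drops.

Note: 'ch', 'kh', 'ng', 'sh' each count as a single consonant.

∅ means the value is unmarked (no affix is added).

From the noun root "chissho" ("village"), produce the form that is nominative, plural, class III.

chisshash

case = nominative: zero marking, form stays chissho.
noun class = class III: zero marking, form stays chissho.
Attach number plural -esh (after vowel 'o') → chisshoesh.
Apply vowel harmony: chisshoesh → chisshoash.
Apply vowel deletion: chisshoash → chisshash.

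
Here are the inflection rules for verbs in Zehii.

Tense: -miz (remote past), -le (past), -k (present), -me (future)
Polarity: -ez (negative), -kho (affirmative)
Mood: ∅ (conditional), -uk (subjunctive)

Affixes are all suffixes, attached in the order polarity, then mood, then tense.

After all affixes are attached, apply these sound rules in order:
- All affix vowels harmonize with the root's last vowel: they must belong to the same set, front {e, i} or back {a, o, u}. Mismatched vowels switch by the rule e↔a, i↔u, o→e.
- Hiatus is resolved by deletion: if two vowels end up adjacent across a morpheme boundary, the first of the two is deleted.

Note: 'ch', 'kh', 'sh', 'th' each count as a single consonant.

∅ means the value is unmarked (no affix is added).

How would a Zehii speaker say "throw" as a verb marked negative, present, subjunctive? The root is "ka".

kazukk

Attach polarity negative -ez → kaez.
Attach mood subjunctive -uk → kaezuk.
Attach tense present -k → kaezukk.
Apply vowel harmony: kaezukk → kaazukk.
Apply vowel deletion: kaazukk → kazukk.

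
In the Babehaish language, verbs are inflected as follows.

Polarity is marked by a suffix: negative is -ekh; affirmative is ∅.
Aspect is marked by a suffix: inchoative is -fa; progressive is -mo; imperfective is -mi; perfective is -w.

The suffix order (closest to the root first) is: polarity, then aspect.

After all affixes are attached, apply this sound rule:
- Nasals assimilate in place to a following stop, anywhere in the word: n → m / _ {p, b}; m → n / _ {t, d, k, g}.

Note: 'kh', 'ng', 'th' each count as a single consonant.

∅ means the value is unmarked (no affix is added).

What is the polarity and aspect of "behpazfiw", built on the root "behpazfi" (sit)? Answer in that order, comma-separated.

Segment: behpazfi-w.
polarity: ∅ → affirmative.
aspect: -w → perfective.

affirmative, perfective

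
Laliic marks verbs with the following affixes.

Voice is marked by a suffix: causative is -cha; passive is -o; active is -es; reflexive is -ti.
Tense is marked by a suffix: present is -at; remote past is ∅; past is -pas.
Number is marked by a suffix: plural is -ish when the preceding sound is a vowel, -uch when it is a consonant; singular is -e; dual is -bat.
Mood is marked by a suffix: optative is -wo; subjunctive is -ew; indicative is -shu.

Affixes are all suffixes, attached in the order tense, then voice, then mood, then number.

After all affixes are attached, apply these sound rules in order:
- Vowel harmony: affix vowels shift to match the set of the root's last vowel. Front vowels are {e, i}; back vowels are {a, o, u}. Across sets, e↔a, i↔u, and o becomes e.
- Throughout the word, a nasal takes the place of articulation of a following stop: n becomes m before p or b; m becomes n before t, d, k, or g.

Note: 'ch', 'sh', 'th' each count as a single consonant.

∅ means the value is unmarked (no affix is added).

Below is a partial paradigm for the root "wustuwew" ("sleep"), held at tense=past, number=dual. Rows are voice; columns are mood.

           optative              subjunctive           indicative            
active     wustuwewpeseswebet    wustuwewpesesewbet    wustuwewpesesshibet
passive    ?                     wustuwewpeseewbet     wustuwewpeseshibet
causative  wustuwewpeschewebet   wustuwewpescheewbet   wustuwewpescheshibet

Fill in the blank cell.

wustuwewpesewebet

Attach tense past -pas → wustuwewpas.
Attach voice passive -o → wustuwewpaso.
Attach mood optative -wo → wustuwewpasowo.
Attach number dual -bat → wustuwewpasowobat.
Apply vowel harmony: wustuwewpasowobat → wustuwewpesewebet.
Nasal assimilation: no change.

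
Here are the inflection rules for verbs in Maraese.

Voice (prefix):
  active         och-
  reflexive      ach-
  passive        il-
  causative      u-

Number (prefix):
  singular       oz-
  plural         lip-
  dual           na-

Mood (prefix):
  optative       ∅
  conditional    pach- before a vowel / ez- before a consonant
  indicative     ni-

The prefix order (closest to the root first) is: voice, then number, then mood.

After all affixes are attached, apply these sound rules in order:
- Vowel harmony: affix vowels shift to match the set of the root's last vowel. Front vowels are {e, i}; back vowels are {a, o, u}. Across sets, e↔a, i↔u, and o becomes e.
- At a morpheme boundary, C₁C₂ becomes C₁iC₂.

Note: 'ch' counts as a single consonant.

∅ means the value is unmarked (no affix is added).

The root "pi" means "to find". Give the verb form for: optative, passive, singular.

Attach voice passive il- → ilpi.
Attach number singular oz- → ozilpi.
mood = optative: zero marking, form stays ozilpi.
Apply vowel harmony: ozilpi → ezilpi.
Apply epenthesis: ezilpi → ezilipi.

ezilipi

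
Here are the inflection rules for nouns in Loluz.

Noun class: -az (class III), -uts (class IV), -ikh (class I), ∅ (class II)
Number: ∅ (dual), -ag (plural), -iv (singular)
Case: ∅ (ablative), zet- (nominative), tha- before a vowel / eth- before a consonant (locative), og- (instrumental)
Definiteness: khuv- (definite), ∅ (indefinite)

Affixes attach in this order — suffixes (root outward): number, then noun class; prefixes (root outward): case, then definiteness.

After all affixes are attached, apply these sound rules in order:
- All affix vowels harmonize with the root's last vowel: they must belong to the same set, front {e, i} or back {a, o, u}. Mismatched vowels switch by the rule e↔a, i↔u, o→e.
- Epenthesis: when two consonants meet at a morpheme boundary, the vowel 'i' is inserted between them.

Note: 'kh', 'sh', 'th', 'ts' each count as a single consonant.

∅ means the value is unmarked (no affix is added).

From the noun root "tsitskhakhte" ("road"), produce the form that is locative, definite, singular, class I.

khivethitsitskhakhteivikh

Attach number singular -iv → tsitskhakhteiv.
Attach case locative eth- (before consonant 'ts') → ethtsitskhakhteiv.
Attach noun class class I -ikh → ethtsitskhakhteivikh.
Attach definiteness definite khuv- → khuvethtsitskhakhteivikh.
Apply vowel harmony: khuvethtsitskhakhteivikh → khivethtsitskhakhteivikh.
Apply epenthesis: khivethtsitskhakhteivikh → khivethitsitskhakhteivikh.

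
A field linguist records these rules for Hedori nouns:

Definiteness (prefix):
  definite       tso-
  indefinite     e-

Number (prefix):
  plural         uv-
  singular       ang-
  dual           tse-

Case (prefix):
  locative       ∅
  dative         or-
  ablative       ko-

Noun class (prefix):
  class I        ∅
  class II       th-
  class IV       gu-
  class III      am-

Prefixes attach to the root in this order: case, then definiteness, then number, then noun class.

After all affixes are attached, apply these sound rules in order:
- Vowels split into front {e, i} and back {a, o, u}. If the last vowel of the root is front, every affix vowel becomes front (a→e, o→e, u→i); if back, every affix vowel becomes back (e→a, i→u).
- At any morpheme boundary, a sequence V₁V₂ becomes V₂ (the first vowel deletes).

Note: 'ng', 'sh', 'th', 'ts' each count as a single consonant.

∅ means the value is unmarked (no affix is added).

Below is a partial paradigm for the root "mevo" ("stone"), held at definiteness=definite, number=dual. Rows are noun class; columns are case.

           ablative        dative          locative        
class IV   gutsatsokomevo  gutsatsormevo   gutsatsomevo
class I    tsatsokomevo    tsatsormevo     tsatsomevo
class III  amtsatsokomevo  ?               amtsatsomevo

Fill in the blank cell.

Attach case dative or- → ormevo.
Attach definiteness definite tso- → tsoormevo.
Attach number dual tse- → tsetsoormevo.
Attach noun class class III am- → amtsetsoormevo.
Apply vowel harmony: amtsetsoormevo → amtsatsoormevo.
Apply vowel deletion: amtsatsoormevo → amtsatsormevo.

amtsatsormevo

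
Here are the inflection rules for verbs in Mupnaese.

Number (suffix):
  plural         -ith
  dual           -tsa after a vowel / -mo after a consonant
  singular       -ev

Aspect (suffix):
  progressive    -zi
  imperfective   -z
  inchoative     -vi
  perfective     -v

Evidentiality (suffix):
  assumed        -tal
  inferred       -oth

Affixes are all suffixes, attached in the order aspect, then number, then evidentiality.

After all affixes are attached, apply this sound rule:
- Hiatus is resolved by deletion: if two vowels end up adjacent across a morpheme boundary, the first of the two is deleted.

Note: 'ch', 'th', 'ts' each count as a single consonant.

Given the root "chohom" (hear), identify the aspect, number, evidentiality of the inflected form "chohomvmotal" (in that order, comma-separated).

perfective, dual, assumed

Segment: chohom-v-mo-tal.
aspect: -v → perfective.
number: -tsa/mo → dual.
evidentiality: -tal → assumed.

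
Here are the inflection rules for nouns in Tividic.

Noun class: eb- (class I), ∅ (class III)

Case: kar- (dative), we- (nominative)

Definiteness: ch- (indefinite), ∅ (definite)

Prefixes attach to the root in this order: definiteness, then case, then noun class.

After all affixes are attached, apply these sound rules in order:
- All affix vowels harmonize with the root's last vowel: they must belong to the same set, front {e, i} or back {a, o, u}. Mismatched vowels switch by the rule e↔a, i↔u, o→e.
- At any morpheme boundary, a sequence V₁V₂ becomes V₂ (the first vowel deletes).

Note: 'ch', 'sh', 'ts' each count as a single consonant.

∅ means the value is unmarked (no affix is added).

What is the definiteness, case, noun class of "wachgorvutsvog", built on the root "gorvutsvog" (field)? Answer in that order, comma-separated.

indefinite, nominative, class III

Segment: we-ch-gorvutsvog.
definiteness: ch- → indefinite.
case: we- → nominative.
noun class: ∅ → class III.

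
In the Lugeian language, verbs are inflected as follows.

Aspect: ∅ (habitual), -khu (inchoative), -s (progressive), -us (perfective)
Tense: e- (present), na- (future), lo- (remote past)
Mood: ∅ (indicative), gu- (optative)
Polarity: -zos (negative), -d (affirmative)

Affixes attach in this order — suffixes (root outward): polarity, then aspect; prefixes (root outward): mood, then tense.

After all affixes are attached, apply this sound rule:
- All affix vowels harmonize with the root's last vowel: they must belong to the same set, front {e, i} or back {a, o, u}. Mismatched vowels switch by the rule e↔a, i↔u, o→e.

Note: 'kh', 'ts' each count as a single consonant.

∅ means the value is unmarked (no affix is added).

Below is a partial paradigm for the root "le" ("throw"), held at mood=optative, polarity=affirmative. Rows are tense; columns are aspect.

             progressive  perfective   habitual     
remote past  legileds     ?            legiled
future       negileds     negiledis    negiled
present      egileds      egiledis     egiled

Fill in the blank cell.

legiledis

Attach mood optative gu- → gule.
Attach tense remote past lo- → logule.
Attach polarity affirmative -d → loguled.
Attach aspect perfective -us → loguledus.
Apply vowel harmony: loguledus → legiledis.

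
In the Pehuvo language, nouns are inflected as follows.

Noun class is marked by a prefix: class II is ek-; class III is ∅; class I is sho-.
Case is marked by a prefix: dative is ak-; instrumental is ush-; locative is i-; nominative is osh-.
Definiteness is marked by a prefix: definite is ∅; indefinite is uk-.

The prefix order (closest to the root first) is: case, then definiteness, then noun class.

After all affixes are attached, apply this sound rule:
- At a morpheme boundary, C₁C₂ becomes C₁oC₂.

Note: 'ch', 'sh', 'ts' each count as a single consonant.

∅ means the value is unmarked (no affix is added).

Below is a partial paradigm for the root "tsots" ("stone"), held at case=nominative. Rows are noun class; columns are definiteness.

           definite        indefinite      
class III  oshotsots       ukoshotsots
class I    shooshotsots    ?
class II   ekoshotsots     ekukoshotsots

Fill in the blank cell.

Attach case nominative osh- → oshtsots.
Attach definiteness indefinite uk- → ukoshtsots.
Attach noun class class I sho- → shoukoshtsots.
Apply epenthesis: shoukoshtsots → shoukoshotsots.

shoukoshotsots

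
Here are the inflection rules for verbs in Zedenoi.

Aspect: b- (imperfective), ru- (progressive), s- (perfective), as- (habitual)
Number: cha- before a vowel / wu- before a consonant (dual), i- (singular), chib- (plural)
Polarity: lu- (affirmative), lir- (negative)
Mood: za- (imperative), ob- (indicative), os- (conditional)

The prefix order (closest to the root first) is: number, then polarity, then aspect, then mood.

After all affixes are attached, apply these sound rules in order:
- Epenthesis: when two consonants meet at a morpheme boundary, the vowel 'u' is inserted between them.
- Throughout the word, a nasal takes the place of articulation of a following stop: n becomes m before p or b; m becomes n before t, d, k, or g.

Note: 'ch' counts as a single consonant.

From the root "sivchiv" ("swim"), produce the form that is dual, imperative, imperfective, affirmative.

zabuluwusivchiv

Attach number dual wu- (before consonant 's') → wusivchiv.
Attach polarity affirmative lu- → luwusivchiv.
Attach aspect imperfective b- → bluwusivchiv.
Attach mood imperative za- → zabluwusivchiv.
Apply epenthesis: zabluwusivchiv → zabuluwusivchiv.
Nasal assimilation: no change.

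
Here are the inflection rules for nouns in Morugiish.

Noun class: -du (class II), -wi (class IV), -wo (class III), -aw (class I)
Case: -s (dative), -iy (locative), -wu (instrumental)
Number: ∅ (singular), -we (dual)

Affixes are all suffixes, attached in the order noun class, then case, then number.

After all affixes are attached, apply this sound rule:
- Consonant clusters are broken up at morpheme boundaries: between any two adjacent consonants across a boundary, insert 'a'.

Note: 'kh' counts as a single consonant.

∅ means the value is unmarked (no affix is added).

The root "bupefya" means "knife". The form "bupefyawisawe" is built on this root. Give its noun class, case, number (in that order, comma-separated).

class IV, dative, dual

Segment: bupefya-wi-s-we.
noun class: -wi → class IV.
case: -s → dative.
number: -we → dual.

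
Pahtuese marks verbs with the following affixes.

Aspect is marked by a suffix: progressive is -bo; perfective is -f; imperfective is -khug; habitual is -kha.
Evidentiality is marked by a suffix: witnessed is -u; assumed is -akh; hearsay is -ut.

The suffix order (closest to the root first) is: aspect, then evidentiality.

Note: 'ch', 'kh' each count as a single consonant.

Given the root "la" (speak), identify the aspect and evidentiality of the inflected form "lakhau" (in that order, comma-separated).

Segment: la-kha-u.
aspect: -kha → habitual.
evidentiality: -u → witnessed.

habitual, witnessed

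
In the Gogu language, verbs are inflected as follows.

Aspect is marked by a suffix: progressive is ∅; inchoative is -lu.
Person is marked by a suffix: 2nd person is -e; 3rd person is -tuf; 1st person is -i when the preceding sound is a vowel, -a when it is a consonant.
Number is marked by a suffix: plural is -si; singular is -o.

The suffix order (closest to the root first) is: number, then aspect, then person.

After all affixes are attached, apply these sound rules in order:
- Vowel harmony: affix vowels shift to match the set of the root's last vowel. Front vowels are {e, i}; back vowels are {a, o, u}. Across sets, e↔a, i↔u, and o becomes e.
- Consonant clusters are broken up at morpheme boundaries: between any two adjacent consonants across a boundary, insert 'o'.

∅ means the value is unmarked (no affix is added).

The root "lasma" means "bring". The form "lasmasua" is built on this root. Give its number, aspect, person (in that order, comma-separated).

Segment: lasma-si-e.
number: -si → plural.
aspect: ∅ → progressive.
person: -e → 2nd person.

plural, progressive, 2nd person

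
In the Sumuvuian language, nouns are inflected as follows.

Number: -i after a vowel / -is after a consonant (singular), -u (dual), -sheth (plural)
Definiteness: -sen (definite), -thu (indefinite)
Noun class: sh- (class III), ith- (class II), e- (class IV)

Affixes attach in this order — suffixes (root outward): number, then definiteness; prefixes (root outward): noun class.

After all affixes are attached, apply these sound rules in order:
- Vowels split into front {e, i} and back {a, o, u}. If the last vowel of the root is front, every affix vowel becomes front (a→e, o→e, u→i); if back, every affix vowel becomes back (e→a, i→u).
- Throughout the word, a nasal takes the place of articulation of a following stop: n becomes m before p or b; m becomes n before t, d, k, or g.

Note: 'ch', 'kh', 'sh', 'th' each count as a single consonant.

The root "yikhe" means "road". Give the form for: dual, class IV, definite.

eyikheisen

Attach number dual -u → yikheu.
Attach definiteness definite -sen → yikheusen.
Attach noun class class IV e- → eyikheusen.
Apply vowel harmony: eyikheusen → eyikheisen.
Nasal assimilation: no change.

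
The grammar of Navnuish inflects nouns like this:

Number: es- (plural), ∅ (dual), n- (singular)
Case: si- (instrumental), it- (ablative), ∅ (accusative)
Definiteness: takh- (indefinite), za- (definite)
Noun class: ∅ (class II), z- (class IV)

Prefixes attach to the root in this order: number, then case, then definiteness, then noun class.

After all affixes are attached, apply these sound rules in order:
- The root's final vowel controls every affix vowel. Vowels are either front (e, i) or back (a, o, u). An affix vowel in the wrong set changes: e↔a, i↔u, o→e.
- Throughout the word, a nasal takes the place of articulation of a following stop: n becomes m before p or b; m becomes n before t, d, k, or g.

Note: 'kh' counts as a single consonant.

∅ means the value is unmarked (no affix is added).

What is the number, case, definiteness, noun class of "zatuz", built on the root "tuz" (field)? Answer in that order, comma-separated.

Segment: za-tuz.
number: ∅ → dual.
case: ∅ → accusative.
definiteness: za- → definite.
noun class: ∅ → class II.

dual, accusative, definite, class II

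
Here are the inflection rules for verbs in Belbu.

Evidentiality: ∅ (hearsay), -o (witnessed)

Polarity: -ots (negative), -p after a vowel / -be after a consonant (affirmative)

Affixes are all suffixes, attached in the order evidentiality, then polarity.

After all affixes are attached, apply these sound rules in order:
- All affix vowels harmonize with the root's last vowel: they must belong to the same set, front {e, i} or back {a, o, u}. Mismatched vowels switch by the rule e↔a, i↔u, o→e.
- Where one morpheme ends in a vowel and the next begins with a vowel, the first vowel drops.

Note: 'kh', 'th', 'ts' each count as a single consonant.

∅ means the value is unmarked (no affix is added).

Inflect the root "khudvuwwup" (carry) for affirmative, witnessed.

Attach evidentiality witnessed -o → khudvuwwupo.
Attach polarity affirmative -p (after vowel 'o') → khudvuwwupop.
Vowel harmony: no change.
Vowel deletion: no change.

khudvuwwupop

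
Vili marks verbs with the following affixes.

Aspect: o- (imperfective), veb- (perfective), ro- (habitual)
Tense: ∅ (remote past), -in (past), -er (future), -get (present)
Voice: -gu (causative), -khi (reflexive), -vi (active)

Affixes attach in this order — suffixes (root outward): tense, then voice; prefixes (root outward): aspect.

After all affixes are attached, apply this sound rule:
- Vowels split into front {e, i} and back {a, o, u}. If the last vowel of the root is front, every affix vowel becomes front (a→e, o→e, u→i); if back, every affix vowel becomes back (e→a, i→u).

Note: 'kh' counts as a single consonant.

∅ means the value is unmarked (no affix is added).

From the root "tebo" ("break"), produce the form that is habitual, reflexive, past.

rotebounkhu

Attach tense past -in → teboin.
Attach voice reflexive -khi → teboinkhi.
Attach aspect habitual ro- → roteboinkhi.
Apply vowel harmony: roteboinkhi → rotebounkhu.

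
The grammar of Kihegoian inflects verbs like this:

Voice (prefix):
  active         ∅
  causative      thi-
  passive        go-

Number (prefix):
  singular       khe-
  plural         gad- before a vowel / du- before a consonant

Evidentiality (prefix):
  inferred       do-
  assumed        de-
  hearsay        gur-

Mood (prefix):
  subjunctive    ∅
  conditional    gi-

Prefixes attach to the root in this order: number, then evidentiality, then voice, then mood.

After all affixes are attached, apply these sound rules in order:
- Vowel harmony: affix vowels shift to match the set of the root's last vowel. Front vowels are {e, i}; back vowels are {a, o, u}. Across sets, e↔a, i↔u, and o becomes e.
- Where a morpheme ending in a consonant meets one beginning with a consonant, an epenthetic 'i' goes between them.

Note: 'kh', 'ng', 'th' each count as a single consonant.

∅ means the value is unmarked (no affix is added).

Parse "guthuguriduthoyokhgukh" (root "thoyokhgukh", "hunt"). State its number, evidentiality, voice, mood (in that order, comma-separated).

plural, hearsay, causative, conditional

Segment: gi-thi-gur-du-thoyokhgukh.
number: gad/du- → plural.
evidentiality: gur- → hearsay.
voice: thi- → causative.
mood: gi- → conditional.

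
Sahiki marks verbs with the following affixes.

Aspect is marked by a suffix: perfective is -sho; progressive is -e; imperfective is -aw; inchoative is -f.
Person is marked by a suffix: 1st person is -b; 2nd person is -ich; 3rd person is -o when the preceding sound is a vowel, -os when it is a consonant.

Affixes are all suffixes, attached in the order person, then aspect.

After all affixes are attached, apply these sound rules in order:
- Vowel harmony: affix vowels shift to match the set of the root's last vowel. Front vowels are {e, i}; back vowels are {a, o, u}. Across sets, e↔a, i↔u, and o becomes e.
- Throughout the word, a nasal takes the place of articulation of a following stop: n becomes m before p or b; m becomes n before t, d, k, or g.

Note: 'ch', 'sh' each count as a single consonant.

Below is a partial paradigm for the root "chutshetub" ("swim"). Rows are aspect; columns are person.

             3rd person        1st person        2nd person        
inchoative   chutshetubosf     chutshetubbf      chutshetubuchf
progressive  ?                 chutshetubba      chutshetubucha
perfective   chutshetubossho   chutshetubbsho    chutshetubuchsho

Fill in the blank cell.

Attach person 3rd person -os (after consonant 'b') → chutshetubos.
Attach aspect progressive -e → chutshetubose.
Apply vowel harmony: chutshetubose → chutshetubosa.
Nasal assimilation: no change.

chutshetubosa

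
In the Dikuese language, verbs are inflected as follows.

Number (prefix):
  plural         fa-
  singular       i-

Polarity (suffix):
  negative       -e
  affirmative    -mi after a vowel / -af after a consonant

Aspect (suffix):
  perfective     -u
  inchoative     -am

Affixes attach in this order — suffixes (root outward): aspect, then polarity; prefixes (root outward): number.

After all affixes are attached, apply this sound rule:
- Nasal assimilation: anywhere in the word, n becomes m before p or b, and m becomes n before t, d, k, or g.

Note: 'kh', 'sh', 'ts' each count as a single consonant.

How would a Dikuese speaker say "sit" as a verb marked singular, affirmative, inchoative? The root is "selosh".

iseloshamaf

Attach aspect inchoative -am → selosham.
Attach polarity affirmative -af (after consonant 'm') → seloshamaf.
Attach number singular i- → iseloshamaf.
Nasal assimilation: no change.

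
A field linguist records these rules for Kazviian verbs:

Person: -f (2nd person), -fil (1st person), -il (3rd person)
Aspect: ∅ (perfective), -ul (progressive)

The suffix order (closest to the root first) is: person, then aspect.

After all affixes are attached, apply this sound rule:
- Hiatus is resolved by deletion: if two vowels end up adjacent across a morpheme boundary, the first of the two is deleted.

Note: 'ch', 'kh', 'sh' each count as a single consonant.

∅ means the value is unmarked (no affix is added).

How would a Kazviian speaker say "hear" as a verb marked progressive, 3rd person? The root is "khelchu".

khelchilul

Attach person 3rd person -il → khelchuil.
Attach aspect progressive -ul → khelchuilul.
Apply vowel deletion: khelchuilul → khelchilul.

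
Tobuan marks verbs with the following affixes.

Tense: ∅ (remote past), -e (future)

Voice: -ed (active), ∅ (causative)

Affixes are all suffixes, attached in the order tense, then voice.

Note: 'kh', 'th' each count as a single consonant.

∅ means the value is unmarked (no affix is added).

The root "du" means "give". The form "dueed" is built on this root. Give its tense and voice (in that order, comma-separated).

Segment: du-e-ed.
tense: -e → future.
voice: -ed → active.

future, active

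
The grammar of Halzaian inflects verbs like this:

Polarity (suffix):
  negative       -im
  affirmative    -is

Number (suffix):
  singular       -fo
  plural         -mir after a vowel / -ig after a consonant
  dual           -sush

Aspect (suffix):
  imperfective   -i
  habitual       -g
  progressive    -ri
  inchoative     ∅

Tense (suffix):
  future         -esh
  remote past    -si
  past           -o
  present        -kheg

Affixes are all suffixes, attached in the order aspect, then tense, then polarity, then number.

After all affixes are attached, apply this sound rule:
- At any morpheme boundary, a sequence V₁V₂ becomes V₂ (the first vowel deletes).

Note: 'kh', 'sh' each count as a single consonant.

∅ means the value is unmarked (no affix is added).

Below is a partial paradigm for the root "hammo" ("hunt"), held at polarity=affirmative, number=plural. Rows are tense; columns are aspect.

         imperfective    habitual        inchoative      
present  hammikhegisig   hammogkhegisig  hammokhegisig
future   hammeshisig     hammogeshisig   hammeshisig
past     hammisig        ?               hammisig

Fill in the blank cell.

Attach aspect habitual -g → hammog.
Attach tense past -o → hammogo.
Attach polarity affirmative -is → hammogois.
Attach number plural -ig (after consonant 's') → hammogoisig.
Apply vowel deletion: hammogoisig → hammogisig.

hammogisig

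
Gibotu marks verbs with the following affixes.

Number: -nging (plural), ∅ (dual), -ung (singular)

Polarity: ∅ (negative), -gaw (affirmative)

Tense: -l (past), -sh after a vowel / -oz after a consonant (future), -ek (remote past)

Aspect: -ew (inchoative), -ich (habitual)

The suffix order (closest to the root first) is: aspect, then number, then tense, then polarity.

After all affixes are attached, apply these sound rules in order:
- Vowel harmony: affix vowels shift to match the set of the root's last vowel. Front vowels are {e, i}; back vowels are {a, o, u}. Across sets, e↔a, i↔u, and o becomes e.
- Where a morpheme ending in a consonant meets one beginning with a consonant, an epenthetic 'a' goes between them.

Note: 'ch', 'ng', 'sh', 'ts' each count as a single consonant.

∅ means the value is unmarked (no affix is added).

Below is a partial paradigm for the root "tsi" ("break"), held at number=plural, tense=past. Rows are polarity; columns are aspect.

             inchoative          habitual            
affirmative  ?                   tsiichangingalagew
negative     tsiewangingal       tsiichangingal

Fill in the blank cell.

tsiewangingalagew

Attach aspect inchoative -ew → tsiew.
Attach number plural -nging → tsiewnging.
Attach tense past -l → tsiewngingl.
Attach polarity affirmative -gaw → tsiewnginglgaw.
Apply vowel harmony: tsiewnginglgaw → tsiewnginglgew.
Apply epenthesis: tsiewnginglgew → tsiewangingalagew.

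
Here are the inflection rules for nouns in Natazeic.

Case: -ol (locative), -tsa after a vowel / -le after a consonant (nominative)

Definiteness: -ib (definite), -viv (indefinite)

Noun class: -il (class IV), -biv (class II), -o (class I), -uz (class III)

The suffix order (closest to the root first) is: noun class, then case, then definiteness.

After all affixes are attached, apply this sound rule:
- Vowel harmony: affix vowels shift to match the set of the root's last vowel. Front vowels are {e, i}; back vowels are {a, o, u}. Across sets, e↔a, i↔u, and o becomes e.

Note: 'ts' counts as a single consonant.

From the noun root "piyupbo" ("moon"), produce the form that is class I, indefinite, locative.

piyupbooolvuv

Attach noun class class I -o → piyupboo.
Attach case locative -ol → piyupboool.
Attach definiteness indefinite -viv → piyupbooolviv.
Apply vowel harmony: piyupbooolviv → piyupbooolvuv.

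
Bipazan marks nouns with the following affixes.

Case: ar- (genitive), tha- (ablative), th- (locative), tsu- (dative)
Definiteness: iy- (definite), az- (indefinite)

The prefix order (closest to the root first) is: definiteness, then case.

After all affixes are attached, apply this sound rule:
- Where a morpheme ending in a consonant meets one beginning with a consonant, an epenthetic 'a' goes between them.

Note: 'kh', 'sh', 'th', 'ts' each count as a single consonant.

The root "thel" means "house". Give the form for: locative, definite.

thiyathel

Attach definiteness definite iy- → iythel.
Attach case locative th- → thiythel.
Apply epenthesis: thiythel → thiyathel.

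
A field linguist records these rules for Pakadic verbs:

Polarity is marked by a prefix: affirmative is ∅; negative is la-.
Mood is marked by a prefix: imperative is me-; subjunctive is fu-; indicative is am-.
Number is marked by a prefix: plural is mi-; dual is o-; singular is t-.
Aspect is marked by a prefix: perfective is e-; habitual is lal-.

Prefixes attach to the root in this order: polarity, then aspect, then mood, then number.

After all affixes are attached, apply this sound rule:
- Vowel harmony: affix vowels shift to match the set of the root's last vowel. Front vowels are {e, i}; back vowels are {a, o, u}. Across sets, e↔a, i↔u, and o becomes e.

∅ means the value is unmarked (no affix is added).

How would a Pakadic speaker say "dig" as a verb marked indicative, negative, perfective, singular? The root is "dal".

tamaladal

Attach polarity negative la- → ladal.
Attach aspect perfective e- → eladal.
Attach mood indicative am- → ameladal.
Attach number singular t- → tameladal.
Apply vowel harmony: tameladal → tamaladal.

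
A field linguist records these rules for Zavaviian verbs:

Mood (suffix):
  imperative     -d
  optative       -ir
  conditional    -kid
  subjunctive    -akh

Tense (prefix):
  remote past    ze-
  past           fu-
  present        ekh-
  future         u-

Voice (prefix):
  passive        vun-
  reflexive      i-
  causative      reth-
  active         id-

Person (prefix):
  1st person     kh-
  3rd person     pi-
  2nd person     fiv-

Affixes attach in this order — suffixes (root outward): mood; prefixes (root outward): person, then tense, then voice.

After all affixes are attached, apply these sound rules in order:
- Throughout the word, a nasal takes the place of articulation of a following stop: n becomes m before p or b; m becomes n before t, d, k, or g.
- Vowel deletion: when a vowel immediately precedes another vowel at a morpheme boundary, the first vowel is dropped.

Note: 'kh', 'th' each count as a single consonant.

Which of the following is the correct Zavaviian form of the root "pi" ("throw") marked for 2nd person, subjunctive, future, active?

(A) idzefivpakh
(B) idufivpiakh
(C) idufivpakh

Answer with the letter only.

Attach mood subjunctive -akh → piakh.
Attach person 2nd person fiv- → fivpiakh.
Attach tense future u- → ufivpiakh.
Attach voice active id- → idufivpiakh.
Nasal assimilation: no change.
Apply vowel deletion: idufivpiakh → idufivpakh.
So the correct form is idufivpakh, option (C).
(B) idufivpiakh is wrong: it fails to apply the sound rule(s).
(A) idzefivpakh is wrong: it uses remote past instead of future for tense.

C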